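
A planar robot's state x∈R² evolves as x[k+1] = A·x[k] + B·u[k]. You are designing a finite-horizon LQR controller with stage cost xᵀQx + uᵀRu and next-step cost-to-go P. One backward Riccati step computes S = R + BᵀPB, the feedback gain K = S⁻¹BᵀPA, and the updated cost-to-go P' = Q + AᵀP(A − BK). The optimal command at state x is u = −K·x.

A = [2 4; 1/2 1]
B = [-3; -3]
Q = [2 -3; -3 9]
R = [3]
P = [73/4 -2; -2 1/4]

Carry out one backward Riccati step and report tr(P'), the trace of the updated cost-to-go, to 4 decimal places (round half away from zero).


19.1864

BᵀP = [-48.7500 5.2500]
S = R + BᵀPB = [3] + [130.5000] = [133.5000]
BᵀPA = [-94.8750 -189.7500]
K = S⁻¹·BᵀPA = [-0.7107 -1.4213]
A−BK = [-0.1320 -0.2640; -1.6320 -3.2640]
AᵀP(A−BK) = [1.6373 3.2746; 3.2746 6.5492]
P' = Q + AᵀP(A−BK) = [3.6373 0.2746; 0.2746 15.5492]
tr(P') = 19.1864


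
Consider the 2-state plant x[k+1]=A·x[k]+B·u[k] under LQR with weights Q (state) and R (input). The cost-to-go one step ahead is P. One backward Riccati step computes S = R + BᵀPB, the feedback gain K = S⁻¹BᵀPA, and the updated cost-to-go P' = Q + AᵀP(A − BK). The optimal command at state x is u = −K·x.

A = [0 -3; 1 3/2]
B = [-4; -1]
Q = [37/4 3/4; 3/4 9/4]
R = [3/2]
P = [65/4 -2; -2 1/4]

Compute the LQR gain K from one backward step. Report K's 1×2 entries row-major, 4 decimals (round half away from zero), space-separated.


0.0315 0.8164

BᵀP = [-63.0000 7.7500]
S = R + BᵀPB = [3/2] + [244.2500] = [245.7500]
BᵀPA = [7.7500 200.6250]
K = S⁻¹·BᵀPA = [0.0315 0.8164]
A−BK = [0.1261 0.2655; 1.0315 2.3164]
AᵀP(A−BK) = [0.0056 0.0481; 0.0481 1.0266]
P' = Q + AᵀP(A−BK) = [9.2556 0.7981; 0.7981 3.2766]
tr(P') = 12.5322


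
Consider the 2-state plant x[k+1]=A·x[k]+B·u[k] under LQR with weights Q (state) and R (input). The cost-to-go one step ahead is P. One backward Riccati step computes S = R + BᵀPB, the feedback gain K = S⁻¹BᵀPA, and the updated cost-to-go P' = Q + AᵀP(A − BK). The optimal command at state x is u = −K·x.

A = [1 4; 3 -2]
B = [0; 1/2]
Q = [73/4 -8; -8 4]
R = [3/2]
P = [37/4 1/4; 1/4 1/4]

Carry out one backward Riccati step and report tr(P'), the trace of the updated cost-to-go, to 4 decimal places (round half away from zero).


BᵀP = [0.1250 0.1250]
S = R + BᵀPB = [3/2] + [0.0625] = [1.5625]
BᵀPA = [0.5000 0.2500]
K = S⁻¹·BᵀPA = [0.3200 0.1600]
A−BK = [1.0000 4.0000; 2.8400 -2.0800]
AᵀP(A−BK) = [12.8400 37.9200; 37.9200 144.9600]
P' = Q + AᵀP(A−BK) = [31.0900 29.9200; 29.9200 148.9600]
tr(P') = 180.0500

180.0500


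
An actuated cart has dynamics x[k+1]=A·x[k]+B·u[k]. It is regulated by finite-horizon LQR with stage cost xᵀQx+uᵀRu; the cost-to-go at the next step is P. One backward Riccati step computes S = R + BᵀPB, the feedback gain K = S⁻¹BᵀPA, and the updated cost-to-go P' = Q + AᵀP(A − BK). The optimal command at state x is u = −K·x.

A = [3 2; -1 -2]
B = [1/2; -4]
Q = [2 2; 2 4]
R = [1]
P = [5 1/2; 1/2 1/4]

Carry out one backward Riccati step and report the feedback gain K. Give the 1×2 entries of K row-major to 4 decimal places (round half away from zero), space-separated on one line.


0.5294 0.5882

BᵀP = [0.5000 -0.7500]
S = R + BᵀPB = [1] + [3.2500] = [4.2500]
BᵀPA = [2.2500 2.5000]
K = S⁻¹·BᵀPA = [0.5294 0.5882]
A−BK = [2.7353 1.7059; 1.1176 0.3529]
AᵀP(A−BK) = [41.0588 25.1765; 25.1765 15.5294]
P' = Q + AᵀP(A−BK) = [43.0588 27.1765; 27.1765 19.5294]
tr(P') = 62.5882


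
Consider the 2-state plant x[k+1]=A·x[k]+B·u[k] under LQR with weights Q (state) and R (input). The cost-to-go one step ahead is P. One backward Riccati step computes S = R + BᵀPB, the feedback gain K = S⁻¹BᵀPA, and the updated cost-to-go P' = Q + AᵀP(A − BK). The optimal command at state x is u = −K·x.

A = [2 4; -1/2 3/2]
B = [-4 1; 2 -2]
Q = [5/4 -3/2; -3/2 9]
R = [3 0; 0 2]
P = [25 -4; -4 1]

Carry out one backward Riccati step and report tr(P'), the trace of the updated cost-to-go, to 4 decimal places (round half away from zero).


16.7757

BᵀP = [-108.0000 18.0000; 33.0000 -6.0000]
S = R + BᵀPB = [3 0; 0 2] + [468.0000 -144.0000; -144.0000 45.0000] = [471.0000 -144.0000; -144.0000 47.0000]
BᵀPA = [-225.0000 -405.0000; 69.0000 123.0000]
K = S⁻¹·BᵀPA = [-0.4561 -0.9443; 0.0707 -0.2762]
A−BK = [0.1049 0.4989; 0.5535 2.8362]
AᵀP(A−BK) = [0.7511 1.8367; 1.8367 5.7746]
P' = Q + AᵀP(A−BK) = [2.0011 0.3367; 0.3367 14.7746]
tr(P') = 16.7757


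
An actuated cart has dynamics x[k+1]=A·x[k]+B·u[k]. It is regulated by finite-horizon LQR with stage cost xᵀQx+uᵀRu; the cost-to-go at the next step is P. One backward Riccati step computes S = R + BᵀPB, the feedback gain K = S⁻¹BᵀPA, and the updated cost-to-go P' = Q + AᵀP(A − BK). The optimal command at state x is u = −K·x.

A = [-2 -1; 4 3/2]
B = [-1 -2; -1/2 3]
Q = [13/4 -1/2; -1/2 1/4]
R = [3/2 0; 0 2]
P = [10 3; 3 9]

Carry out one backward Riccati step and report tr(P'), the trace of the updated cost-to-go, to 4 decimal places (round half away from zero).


7.3818

BᵀP = [-11.5000 -7.5000; -11.0000 21.0000]
S = R + BᵀPB = [3/2 0; 0 2] + [15.2500 0.5000; 0.5000 85.0000] = [16.7500 0.5000; 0.5000 87.0000]
BᵀPA = [-7.0000 0.2500; 106.0000 42.5000]
K = S⁻¹·BᵀPA = [-0.4544 0.0003; 1.2210 0.4885]
A−BK = [-0.0124 -0.0226; 0.1098 0.0347]
AᵀP(A−BK) = [3.3933 1.2210; 1.2210 0.4885]
P' = Q + AᵀP(A−BK) = [6.6433 0.7210; 0.7210 0.7385]
tr(P') = 7.3818


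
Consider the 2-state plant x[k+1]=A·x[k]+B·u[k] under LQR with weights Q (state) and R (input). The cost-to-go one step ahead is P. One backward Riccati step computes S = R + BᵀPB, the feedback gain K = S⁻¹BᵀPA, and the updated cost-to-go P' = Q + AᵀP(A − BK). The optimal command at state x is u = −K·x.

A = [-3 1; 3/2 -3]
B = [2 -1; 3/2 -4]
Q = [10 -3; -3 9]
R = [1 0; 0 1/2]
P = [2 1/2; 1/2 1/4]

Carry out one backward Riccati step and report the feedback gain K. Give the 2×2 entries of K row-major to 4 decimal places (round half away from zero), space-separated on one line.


-1.0442 0.4354 -0.0908 0.4726

BᵀP = [4.7500 1.3750; -4.0000 -1.5000]
S = R + BᵀPB = [1 0; 0 1/2] + [11.5625 -10.2500; -10.2500 10.0000] = [12.5625 -10.2500; -10.2500 10.5000]
BᵀPA = [-12.1875 0.6250; 9.7500 0.5000]
K = S⁻¹·BᵀPA = [-1.0442 0.4354; -0.0908 0.4726]
A−BK = [-1.0023 0.6019; 2.7031 -1.7625]
AᵀP(A−BK) = [2.2212 -1.1769; -1.1769 0.7416]
P' = Q + AᵀP(A−BK) = [12.2212 -4.1769; -4.1769 9.7416]
tr(P') = 21.9627


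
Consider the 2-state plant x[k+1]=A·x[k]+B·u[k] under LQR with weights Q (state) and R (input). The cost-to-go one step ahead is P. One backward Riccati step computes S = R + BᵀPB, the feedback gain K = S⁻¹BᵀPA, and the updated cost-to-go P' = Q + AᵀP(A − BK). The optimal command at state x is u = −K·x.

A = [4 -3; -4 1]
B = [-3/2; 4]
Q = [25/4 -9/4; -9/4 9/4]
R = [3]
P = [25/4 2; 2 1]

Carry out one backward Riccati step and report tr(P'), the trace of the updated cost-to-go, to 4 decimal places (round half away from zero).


92.8931

BᵀP = [-1.3750 1.0000]
S = R + BᵀPB = [3] + [6.0625] = [9.0625]
BᵀPA = [-9.5000 5.1250]
K = S⁻¹·BᵀPA = [-1.0483 0.5655]
A−BK = [2.4276 -2.1517; 0.1931 -1.2621]
AᵀP(A−BK) = [42.0414 -41.6276; -41.6276 42.3517]
P' = Q + AᵀP(A−BK) = [48.2914 -43.8776; -43.8776 44.6017]
tr(P') = 92.8931


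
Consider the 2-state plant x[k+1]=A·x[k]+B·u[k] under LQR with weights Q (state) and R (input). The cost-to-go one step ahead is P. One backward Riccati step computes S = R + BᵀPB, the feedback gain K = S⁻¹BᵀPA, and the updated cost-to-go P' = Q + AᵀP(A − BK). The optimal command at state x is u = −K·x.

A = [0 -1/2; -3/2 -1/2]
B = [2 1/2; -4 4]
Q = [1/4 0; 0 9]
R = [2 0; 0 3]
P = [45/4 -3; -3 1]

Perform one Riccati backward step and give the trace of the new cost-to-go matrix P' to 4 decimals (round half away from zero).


BᵀP = [34.5000 -10.0000; -6.3750 2.5000]
S = R + BᵀPB = [2 0; 0 3] + [109.0000 -22.7500; -22.7500 6.8125] = [111.0000 -22.7500; -22.7500 9.8125]
BᵀPA = [15.0000 -12.2500; -3.7500 1.9375]
K = S⁻¹·BᵀPA = [0.1082 -0.1332; -0.1312 -0.1113]
A−BK = [-0.1509 -0.1780; -0.5422 -0.5875]
AᵀP(A−BK) = [0.1343 0.0802; 0.0802 0.1468]
P' = Q + AᵀP(A−BK) = [0.3843 0.0802; 0.0802 9.1468]
tr(P') = 9.5311

9.5311


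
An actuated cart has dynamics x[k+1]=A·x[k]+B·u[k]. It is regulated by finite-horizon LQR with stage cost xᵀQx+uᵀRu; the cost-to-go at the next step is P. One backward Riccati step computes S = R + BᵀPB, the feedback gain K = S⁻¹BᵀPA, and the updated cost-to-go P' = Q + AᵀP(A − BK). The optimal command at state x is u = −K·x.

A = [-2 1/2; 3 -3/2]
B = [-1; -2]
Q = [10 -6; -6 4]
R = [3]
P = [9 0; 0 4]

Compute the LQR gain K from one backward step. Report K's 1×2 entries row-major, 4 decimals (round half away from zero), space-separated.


BᵀP = [-9.0000 -8.0000]
S = R + BᵀPB = [3] + [25.0000] = [28.0000]
BᵀPA = [-6.0000 7.5000]
K = S⁻¹·BᵀPA = [-0.2143 0.2679]
A−BK = [-2.2143 0.7679; 2.5714 -0.9643]
AᵀP(A−BK) = [70.7143 -25.3929; -25.3929 9.2411]
P' = Q + AᵀP(A−BK) = [80.7143 -31.3929; -31.3929 13.2411]
tr(P') = 93.9554

-0.2143 0.2679


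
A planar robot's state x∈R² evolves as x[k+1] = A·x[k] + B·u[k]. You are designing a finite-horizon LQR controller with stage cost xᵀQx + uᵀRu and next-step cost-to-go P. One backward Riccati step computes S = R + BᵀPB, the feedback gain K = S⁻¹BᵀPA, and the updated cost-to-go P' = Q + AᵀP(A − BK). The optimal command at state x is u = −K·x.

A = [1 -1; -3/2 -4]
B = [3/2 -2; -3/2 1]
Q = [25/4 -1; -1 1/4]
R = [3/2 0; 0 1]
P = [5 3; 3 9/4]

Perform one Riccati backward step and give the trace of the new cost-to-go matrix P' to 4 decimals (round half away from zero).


27.2595

BᵀP = [3.0000 1.1250; -7.0000 -3.7500]
S = R + BᵀPB = [3/2 0; 0 1] + [2.8125 -4.8750; -4.8750 10.2500] = [4.3125 -4.8750; -4.8750 11.2500]
BᵀPA = [1.3125 -7.5000; -1.3750 22.0000]
K = S⁻¹·BᵀPA = [0.3258 0.9242; 0.0189 2.3561]
A−BK = [0.5492 2.3258; -1.0303 -4.9697]
AᵀP(A−BK) = [0.6610 3.0265; 3.0265 20.0985]
P' = Q + AᵀP(A−BK) = [6.9110 2.0265; 2.0265 20.3485]
tr(P') = 27.2595


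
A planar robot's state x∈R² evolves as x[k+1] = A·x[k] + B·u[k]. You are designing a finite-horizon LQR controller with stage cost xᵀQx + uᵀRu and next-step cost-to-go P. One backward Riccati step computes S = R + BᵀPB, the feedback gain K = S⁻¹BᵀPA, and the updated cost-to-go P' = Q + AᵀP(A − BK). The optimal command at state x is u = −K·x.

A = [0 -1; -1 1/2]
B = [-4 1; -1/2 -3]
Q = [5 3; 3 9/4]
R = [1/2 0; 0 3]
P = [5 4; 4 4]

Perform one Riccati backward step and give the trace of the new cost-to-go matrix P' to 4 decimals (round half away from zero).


7.5637

BᵀP = [-22.0000 -18.0000; -7.0000 -8.0000]
S = R + BᵀPB = [1/2 0; 0 3] + [97.0000 32.0000; 32.0000 17.0000] = [97.5000 32.0000; 32.0000 20.0000]
BᵀPA = [18.0000 13.0000; 8.0000 3.0000]
K = S⁻¹·BᵀPA = [0.1123 0.1771; 0.2203 -0.1334]
A−BK = [0.2289 -0.1582; -0.2829 0.1884]
AᵀP(A−BK) = [0.2160 -0.1210; -0.1210 0.0977]
P' = Q + AᵀP(A−BK) = [5.2160 2.8790; 2.8790 2.3477]
tr(P') = 7.5637


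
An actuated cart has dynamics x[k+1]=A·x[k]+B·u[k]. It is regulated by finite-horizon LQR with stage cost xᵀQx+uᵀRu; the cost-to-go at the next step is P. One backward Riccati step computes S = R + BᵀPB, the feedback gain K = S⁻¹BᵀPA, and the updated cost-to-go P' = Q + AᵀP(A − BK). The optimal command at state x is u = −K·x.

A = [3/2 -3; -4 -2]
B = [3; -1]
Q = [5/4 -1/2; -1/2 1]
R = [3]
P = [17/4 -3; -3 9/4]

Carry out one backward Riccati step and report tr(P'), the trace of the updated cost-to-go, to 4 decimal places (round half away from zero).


BᵀP = [15.7500 -11.2500]
S = R + BᵀPB = [3] + [58.5000] = [61.5000]
BᵀPA = [68.6250 -24.7500]
K = S⁻¹·BᵀPA = [1.1159 -0.4024]
A−BK = [-1.8476 -1.7927; -2.8841 -2.4024]
AᵀP(A−BK) = [4.9870 -0.5076; -0.5076 1.2896]
P' = Q + AᵀP(A−BK) = [6.2370 -1.0076; -1.0076 2.2896]
tr(P') = 8.5267

8.5267


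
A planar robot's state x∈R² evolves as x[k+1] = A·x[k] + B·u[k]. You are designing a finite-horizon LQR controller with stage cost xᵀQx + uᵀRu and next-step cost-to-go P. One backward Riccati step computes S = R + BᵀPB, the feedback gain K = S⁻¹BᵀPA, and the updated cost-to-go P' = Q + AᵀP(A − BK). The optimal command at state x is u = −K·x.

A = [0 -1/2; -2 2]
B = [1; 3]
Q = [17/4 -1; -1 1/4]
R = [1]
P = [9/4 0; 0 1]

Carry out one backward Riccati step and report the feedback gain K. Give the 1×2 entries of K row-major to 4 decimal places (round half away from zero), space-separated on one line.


BᵀP = [2.2500 3.0000]
S = R + BᵀPB = [1] + [11.2500] = [12.2500]
BᵀPA = [-6.0000 4.8750]
K = S⁻¹·BᵀPA = [-0.4898 0.3980]
A−BK = [0.4898 -0.8980; -0.5306 0.8061]
AᵀP(A−BK) = [1.0612 -1.6122; -1.6122 2.6224]
P' = Q + AᵀP(A−BK) = [5.3112 -2.6122; -2.6122 2.8724]
tr(P') = 8.1837

-0.4898 0.3980


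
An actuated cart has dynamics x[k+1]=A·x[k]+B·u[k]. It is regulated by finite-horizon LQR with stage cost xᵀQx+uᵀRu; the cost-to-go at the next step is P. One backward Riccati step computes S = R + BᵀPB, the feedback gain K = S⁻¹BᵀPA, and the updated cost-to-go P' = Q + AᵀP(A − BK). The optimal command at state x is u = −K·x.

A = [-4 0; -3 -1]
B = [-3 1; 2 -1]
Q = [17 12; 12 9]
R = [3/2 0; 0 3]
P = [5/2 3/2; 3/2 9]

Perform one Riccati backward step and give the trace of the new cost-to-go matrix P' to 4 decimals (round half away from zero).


154.1085

BᵀP = [-4.5000 13.5000; 1.0000 -7.5000]
S = R + BᵀPB = [3/2 0; 0 3] + [40.5000 -18.0000; -18.0000 8.5000] = [42.0000 -18.0000; -18.0000 11.5000]
BᵀPA = [-22.5000 -13.5000; 18.5000 7.5000]
K = S⁻¹·BᵀPA = [0.4670 -0.1274; 2.3396 0.4528]
A−BK = [-4.9387 -0.8349; -1.5943 -0.2925]
AᵀP(A−BK) = [124.2241 21.7571; 21.7571 3.8844]
P' = Q + AᵀP(A−BK) = [141.2241 33.7571; 33.7571 12.8844]
tr(P') = 154.1085


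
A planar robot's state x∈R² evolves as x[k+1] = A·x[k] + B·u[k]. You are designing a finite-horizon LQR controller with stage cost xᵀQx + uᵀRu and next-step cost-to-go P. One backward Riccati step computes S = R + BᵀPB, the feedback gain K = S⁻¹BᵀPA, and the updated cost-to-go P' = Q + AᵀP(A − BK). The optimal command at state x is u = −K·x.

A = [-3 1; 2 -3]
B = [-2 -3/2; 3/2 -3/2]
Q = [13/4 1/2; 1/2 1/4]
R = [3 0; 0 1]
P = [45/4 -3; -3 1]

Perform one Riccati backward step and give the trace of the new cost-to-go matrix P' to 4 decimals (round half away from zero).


BᵀP = [-27.0000 7.5000; -12.3750 3.0000]
S = R + BᵀPB = [3 0; 0 1] + [65.2500 29.2500; 29.2500 14.0625] = [68.2500 29.2500; 29.2500 15.0625]
BᵀPA = [96.0000 -49.5000; 43.1250 -21.3750]
K = S⁻¹·BᵀPA = [1.0704 -0.6980; 0.7845 -0.0636]
A−BK = [0.3175 -0.4914; 1.5711 -2.0484]
AᵀP(A−BK) = [4.6621 -2.9976; -2.9976 2.3387]
P' = Q + AᵀP(A−BK) = [7.9121 -2.4976; -2.4976 2.5887]
tr(P') = 10.5008

10.5008


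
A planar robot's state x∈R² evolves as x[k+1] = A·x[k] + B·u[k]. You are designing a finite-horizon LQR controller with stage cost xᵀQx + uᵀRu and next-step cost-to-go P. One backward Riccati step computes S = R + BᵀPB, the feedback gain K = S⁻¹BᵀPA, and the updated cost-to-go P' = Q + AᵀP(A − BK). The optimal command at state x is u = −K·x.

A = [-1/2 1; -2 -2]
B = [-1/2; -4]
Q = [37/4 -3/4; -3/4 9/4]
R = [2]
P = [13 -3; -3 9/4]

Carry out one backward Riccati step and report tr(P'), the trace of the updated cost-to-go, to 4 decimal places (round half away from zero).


BᵀP = [5.5000 -7.5000]
S = R + BᵀPB = [2] + [27.2500] = [29.2500]
BᵀPA = [12.2500 20.5000]
K = S⁻¹·BᵀPA = [0.4188 0.7009]
A−BK = [-0.2906 1.3504; -0.3248 0.8034]
AᵀP(A−BK) = [1.1197 -3.0855; -3.0855 19.6325]
P' = Q + AᵀP(A−BK) = [10.3697 -3.8355; -3.8355 21.8825]
tr(P') = 32.2521

32.2521


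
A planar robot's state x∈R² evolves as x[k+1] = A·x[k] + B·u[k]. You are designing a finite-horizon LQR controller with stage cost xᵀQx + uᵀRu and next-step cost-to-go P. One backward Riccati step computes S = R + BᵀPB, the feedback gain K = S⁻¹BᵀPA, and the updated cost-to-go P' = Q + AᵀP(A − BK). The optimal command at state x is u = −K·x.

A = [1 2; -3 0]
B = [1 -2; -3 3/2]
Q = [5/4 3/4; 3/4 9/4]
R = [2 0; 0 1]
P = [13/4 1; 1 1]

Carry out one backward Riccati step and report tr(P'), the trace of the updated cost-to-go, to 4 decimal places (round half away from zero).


BᵀP = [0.2500 -2.0000; -5.0000 -0.5000]
S = R + BᵀPB = [2 0; 0 1] + [6.2500 -3.5000; -3.5000 9.2500] = [8.2500 -3.5000; -3.5000 10.2500]
BᵀPA = [6.2500 0.5000; -3.5000 -10.0000]
K = S⁻¹·BᵀPA = [0.7165 -0.4131; -0.0968 -1.1167]
A−BK = [0.0899 0.1798; -0.7053 0.4356]
AᵀP(A−BK) = [1.4330 -0.8263; -0.8263 2.0398]
P' = Q + AᵀP(A−BK) = [2.6830 -0.0763; -0.0763 4.2898]
tr(P') = 6.9728

6.9728


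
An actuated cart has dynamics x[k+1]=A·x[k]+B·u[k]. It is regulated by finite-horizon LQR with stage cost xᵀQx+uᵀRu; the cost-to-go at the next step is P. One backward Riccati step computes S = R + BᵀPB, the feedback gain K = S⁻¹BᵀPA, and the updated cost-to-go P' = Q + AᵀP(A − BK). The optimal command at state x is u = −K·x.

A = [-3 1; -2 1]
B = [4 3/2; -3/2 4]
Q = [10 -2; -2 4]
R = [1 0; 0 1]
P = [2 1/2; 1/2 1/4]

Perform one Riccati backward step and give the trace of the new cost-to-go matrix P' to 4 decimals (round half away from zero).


14.7715

BᵀP = [7.2500 1.6250; 5.0000 1.7500]
S = R + BᵀPB = [1 0; 0 1] + [26.5625 17.3750; 17.3750 14.5000] = [27.5625 17.3750; 17.3750 15.5000]
BᵀPA = [-25.0000 8.8750; -18.5000 6.7500]
K = S⁻¹·BᵀPA = [-0.5271 0.1618; -0.6027 0.2541]
A−BK = [0.0125 -0.0284; -0.3800 0.2264]
AᵀP(A−BK) = [0.6727 -0.2538; -0.2538 0.0987]
P' = Q + AᵀP(A−BK) = [10.6727 -2.2538; -2.2538 4.0987]
tr(P') = 14.7715


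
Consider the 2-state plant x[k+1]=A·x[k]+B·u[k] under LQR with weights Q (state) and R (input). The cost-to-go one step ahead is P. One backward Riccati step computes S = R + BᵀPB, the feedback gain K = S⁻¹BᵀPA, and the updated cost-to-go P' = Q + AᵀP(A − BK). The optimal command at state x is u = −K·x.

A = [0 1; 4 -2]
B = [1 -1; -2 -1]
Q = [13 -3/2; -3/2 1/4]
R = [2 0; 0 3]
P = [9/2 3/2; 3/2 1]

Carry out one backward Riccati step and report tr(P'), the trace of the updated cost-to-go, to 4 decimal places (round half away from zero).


19.7820

BᵀP = [1.5000 -0.5000; -6.0000 -2.5000]
S = R + BᵀPB = [2 0; 0 3] + [2.5000 -1.0000; -1.0000 8.5000] = [4.5000 -1.0000; -1.0000 11.5000]
BᵀPA = [-2.0000 2.5000; -10.0000 -1.0000]
K = S⁻¹·BᵀPA = [-0.6502 0.5468; -0.9261 -0.0394]
A−BK = [-0.2759 0.4138; 1.7734 -0.9458]
AᵀP(A−BK) = [5.4384 -1.3005; -1.3005 1.0936]
P' = Q + AᵀP(A−BK) = [18.4384 -2.8005; -2.8005 1.3436]
tr(P') = 19.7820


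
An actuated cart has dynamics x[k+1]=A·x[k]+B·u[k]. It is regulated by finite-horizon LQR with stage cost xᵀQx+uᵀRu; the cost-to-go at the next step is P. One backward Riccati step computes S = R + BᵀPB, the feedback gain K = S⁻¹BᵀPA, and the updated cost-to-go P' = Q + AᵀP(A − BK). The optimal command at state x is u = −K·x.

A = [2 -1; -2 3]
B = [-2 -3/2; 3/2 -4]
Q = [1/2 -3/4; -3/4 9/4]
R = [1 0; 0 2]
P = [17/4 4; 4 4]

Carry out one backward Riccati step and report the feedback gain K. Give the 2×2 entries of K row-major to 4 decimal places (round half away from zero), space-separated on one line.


-0.4933 0.3444 0.0408 -0.3858

BᵀP = [-2.5000 -2.0000; -22.3750 -22.0000]
S = R + BᵀPB = [1 0; 0 2] + [2.0000 11.7500; 11.7500 121.5625] = [3.0000 11.7500; 11.7500 123.5625]
BᵀPA = [-1.0000 -3.5000; -0.7500 -43.6250]
K = S⁻¹·BᵀPA = [-0.4933 0.3444; 0.0408 -0.3858]
A−BK = [1.0747 -0.8898; -1.0967 0.9401]
AᵀP(A−BK) = [0.5373 -0.4449; -0.4449 0.6244]
P' = Q + AᵀP(A−BK) = [1.0373 -1.1949; -1.1949 2.8744]
tr(P') = 3.9117


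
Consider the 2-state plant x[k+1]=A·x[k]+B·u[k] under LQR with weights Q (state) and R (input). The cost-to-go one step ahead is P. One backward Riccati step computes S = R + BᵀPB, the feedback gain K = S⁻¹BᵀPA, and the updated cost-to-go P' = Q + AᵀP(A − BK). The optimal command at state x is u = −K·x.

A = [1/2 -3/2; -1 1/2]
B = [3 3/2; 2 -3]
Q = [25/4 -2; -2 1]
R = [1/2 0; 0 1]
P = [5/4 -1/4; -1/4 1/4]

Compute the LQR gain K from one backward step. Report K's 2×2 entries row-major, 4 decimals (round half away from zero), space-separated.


BᵀP = [3.2500 -0.2500; 2.6250 -1.1250]
S = R + BᵀPB = [1/2 0; 0 1] + [9.2500 5.6250; 5.6250 7.3125] = [9.7500 5.6250; 5.6250 8.3125]
BᵀPA = [1.8750 -5.0000; 2.4375 -4.5000]
K = S⁻¹·BᵀPA = [0.0380 -0.3289; 0.2676 -0.3188]
A−BK = [-0.0152 -0.0351; -0.2732 0.2015]
AᵀP(A−BK) = [0.0892 -0.1063; -0.1063 0.1709]
P' = Q + AᵀP(A−BK) = [6.3392 -2.1063; -2.1063 1.1709]
tr(P') = 7.5101

0.0380 -0.3289 0.2676 -0.3188


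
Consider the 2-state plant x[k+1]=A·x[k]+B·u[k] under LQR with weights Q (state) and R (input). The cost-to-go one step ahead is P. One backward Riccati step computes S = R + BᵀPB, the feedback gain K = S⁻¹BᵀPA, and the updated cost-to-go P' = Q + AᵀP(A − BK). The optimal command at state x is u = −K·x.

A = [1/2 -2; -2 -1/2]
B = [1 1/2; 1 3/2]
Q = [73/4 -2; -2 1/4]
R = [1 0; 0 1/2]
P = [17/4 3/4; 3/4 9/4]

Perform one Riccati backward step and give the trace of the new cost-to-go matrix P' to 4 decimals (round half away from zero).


BᵀP = [5.0000 3.0000; 3.2500 3.7500]
S = R + BᵀPB = [1 0; 0 1/2] + [8.0000 7.0000; 7.0000 7.2500] = [9.0000 7.0000; 7.0000 7.7500]
BᵀPA = [-3.5000 -11.5000; -5.8750 -8.3750]
K = S⁻¹·BᵀPA = [0.6747 -1.4699; -1.3675 0.2470]
A−BK = [0.5090 -0.6536; -0.6235 0.5994]
AᵀP(A−BK) = [2.8901 -2.8810; -2.8810 4.2274]
P' = Q + AᵀP(A−BK) = [21.1401 -4.8810; -4.8810 4.4774]
tr(P') = 25.6175

25.6175


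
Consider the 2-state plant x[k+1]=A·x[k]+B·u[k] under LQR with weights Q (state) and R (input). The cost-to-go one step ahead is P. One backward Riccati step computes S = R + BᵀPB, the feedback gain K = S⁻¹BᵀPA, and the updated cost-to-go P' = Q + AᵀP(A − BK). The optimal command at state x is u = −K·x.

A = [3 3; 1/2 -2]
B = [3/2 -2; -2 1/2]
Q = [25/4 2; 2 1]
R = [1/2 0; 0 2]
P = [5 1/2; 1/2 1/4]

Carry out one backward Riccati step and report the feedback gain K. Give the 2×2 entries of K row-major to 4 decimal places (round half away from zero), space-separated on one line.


BᵀP = [6.5000 0.2500; -9.7500 -0.8750]
S = R + BᵀPB = [1/2 0; 0 2] + [9.2500 -12.8750; -12.8750 19.0625] = [9.7500 -12.8750; -12.8750 21.0625]
BᵀPA = [19.6250 19.0000; -29.6875 -27.5000]
K = S⁻¹·BᵀPA = [0.7861 1.1650; -0.9290 -0.5935]
A−BK = [-0.0371 0.0655; 2.5367 0.6267]
AᵀP(A−BK) = [3.5564 2.0174; 2.0174 1.5438]
P' = Q + AᵀP(A−BK) = [9.8064 4.0174; 4.0174 2.5438]
tr(P') = 12.3502

0.7861 1.1650 -0.9290 -0.5935


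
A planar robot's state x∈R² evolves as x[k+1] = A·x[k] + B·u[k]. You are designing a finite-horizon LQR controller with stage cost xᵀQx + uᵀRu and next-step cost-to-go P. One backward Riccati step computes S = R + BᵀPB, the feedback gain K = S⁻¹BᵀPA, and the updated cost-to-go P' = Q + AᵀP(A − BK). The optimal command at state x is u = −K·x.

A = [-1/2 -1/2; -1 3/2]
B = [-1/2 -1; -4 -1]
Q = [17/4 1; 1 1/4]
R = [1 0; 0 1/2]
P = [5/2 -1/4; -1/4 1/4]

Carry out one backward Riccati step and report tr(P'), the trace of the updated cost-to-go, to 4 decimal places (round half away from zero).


BᵀP = [-0.2500 -0.8750; -2.2500 0.0000]
S = R + BᵀPB = [1 0; 0 1/2] + [3.6250 1.1250; 1.1250 2.2500] = [4.6250 1.1250; 1.1250 2.7500]
BᵀPA = [1.0000 -1.1875; 1.1250 1.1250]
K = S⁻¹·BᵀPA = [0.1296 -0.3956; 0.3561 0.5709]
A−BK = [-0.0791 -0.1269; -0.1255 0.4884]
AᵀP(A−BK) = [0.0948 0.0658; 0.0658 0.4504]
P' = Q + AᵀP(A−BK) = [4.3448 1.0658; 1.0658 0.7004]
tr(P') = 5.0452

5.0452


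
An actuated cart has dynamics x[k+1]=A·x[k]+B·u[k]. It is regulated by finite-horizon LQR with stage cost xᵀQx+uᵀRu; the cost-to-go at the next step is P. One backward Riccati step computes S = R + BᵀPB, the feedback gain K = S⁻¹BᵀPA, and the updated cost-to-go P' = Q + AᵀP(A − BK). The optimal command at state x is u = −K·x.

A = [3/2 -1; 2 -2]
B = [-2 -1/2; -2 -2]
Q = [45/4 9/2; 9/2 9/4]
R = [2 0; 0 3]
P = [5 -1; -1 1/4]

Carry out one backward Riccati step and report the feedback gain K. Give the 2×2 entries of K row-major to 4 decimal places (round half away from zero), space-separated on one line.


-0.5969 0.3298 -0.0471 0.0524

BᵀP = [-8.0000 1.5000; -0.5000 0.0000]
S = R + BᵀPB = [2 0; 0 3] + [13.0000 1.0000; 1.0000 0.2500] = [15.0000 1.0000; 1.0000 3.2500]
BᵀPA = [-9.0000 5.0000; -0.7500 0.5000]
K = S⁻¹·BᵀPA = [-0.5969 0.3298; -0.0471 0.0524]
A−BK = [0.2827 -0.3141; 0.7120 -1.2356]
AᵀP(A−BK) = [0.8429 -0.4921; -0.4921 0.3246]
P' = Q + AᵀP(A−BK) = [12.0929 4.0079; 4.0079 2.5746]
tr(P') = 14.6675


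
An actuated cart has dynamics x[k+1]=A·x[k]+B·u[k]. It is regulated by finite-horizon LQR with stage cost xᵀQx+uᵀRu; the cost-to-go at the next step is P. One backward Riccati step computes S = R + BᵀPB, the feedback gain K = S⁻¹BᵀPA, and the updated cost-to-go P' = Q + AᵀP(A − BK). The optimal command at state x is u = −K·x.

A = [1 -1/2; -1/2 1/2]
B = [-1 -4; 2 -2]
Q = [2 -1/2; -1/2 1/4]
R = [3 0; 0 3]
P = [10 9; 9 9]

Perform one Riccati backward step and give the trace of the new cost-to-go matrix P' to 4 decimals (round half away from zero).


2.6451

BᵀP = [8.0000 9.0000; -58.0000 -54.0000]
S = R + BᵀPB = [3 0; 0 3] + [10.0000 -50.0000; -50.0000 340.0000] = [13.0000 -50.0000; -50.0000 343.0000]
BᵀPA = [3.5000 0.5000; -31.0000 2.0000]
K = S⁻¹·BᵀPA = [-0.1784 0.1386; -0.1164 0.0260]
A−BK = [0.3560 -0.2573; -0.3760 0.2749]
AᵀP(A−BK) = [0.2665 -0.1780; -0.1780 0.1286]
P' = Q + AᵀP(A−BK) = [2.2665 -0.6780; -0.6780 0.3786]
tr(P') = 2.6451


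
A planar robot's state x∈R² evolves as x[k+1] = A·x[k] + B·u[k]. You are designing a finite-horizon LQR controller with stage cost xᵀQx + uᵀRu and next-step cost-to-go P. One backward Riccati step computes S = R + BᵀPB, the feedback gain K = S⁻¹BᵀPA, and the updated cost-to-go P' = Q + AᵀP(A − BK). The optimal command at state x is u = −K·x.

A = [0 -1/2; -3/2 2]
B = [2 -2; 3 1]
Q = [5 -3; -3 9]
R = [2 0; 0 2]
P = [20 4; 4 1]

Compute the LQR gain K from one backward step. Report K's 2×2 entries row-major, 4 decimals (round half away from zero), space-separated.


-0.1943 0.1566 -0.1130 0.2771

BᵀP = [52.0000 11.0000; -36.0000 -7.0000]
S = R + BᵀPB = [2 0; 0 2] + [137.0000 -93.0000; -93.0000 65.0000] = [139.0000 -93.0000; -93.0000 67.0000]
BᵀPA = [-16.5000 -4.0000; 10.5000 4.0000]
K = S⁻¹·BᵀPA = [-0.1943 0.1566; -0.1130 0.2771]
A−BK = [0.1627 -0.2590; -0.8042 1.2530]
AᵀP(A−BK) = [0.2304 -0.3253; -0.3253 0.5181]
P' = Q + AᵀP(A−BK) = [5.2304 -3.3253; -3.3253 9.5181]
tr(P') = 14.7485


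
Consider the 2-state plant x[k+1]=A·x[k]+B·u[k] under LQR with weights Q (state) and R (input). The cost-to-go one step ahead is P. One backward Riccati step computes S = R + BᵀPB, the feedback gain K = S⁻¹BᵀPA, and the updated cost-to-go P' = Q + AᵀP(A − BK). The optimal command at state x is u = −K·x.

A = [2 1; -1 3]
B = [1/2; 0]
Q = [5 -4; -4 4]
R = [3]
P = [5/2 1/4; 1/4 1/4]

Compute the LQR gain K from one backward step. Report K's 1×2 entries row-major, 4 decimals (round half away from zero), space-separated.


0.6552 0.4483

BᵀP = [1.2500 0.1250]
S = R + BᵀPB = [3] + [0.6250] = [3.6250]
BᵀPA = [2.3750 1.6250]
K = S⁻¹·BᵀPA = [0.6552 0.4483]
A−BK = [1.6724 0.7759; -1.0000 3.0000]
AᵀP(A−BK) = [7.6940 4.4353; 4.4353 5.5216]
P' = Q + AᵀP(A−BK) = [12.6940 0.4353; 0.4353 9.5216]
tr(P') = 22.2155


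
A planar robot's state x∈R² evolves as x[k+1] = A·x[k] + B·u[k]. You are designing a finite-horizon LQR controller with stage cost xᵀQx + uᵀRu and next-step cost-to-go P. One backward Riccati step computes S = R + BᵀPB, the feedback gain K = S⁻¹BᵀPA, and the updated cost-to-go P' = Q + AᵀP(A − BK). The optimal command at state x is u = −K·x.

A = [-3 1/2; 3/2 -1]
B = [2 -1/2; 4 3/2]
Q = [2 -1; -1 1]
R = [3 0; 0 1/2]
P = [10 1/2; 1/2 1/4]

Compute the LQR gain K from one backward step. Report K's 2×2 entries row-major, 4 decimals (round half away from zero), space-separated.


-0.8125 0.0806 2.2888 -0.5706

BᵀP = [22.0000 2.0000; -4.2500 0.1250]
S = R + BᵀPB = [3 0; 0 1/2] + [52.0000 -8.0000; -8.0000 2.3125] = [55.0000 -8.0000; -8.0000 2.8125]
BᵀPA = [-63.0000 9.0000; 12.9375 -2.2500]
K = S⁻¹·BᵀPA = [-0.8125 0.0806; 2.2888 -0.5706]
A−BK = [-0.2305 0.0534; 1.3170 -0.4666]
AᵀP(A−BK) = [5.2614 -1.0374; -1.0374 0.2404]
P' = Q + AᵀP(A−BK) = [7.2614 -2.0374; -2.0374 1.2404]
tr(P') = 8.5017


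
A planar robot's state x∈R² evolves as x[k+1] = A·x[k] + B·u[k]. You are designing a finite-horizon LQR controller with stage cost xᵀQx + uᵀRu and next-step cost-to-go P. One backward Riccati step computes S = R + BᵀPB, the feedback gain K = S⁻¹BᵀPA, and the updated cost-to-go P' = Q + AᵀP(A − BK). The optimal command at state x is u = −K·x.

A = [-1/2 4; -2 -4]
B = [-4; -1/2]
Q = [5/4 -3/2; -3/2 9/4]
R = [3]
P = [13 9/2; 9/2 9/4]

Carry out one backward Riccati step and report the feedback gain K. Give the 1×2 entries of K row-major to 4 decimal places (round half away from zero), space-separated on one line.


0.2848 -0.6120

BᵀP = [-54.2500 -19.1250]
S = R + BᵀPB = [3] + [226.5625] = [229.5625]
BᵀPA = [65.3750 -140.5000]
K = S⁻¹·BᵀPA = [0.2848 -0.6120]
A−BK = [0.6391 1.5519; -1.8576 -4.3060]
AᵀP(A−BK) = [2.6325 5.0117; 5.0117 14.0093]
P' = Q + AᵀP(A−BK) = [3.8825 3.5117; 3.5117 16.2593]
tr(P') = 20.1417


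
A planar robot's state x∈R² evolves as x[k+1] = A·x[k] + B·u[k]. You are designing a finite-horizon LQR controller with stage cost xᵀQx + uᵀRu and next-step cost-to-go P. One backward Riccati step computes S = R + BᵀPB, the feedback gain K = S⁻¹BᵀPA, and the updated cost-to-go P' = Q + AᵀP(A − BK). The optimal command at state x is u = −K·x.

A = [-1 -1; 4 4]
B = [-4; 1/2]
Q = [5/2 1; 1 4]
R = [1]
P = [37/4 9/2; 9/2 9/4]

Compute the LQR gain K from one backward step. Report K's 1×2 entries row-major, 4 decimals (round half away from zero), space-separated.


BᵀP = [-34.7500 -16.8750]
S = R + BᵀPB = [1] + [130.5625] = [131.5625]
BᵀPA = [-32.7500 -32.7500]
K = S⁻¹·BᵀPA = [-0.2489 -0.2489]
A−BK = [-1.9957 -1.9957; 4.1245 4.1245]
AᵀP(A−BK) = [1.0975 1.0975; 1.0975 1.0975]
P' = Q + AᵀP(A−BK) = [3.5975 2.0975; 2.0975 5.0975]
tr(P') = 8.6950

-0.2489 -0.2489


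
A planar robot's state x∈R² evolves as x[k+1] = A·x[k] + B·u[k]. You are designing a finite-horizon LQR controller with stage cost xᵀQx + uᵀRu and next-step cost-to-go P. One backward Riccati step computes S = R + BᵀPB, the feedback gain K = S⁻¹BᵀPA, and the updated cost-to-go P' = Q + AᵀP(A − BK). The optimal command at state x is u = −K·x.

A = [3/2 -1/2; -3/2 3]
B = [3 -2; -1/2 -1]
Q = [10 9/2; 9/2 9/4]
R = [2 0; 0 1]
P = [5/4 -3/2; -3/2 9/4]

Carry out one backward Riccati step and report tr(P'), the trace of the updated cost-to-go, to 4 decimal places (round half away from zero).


18.9809

BᵀP = [4.5000 -5.6250; -1.0000 0.7500]
S = R + BᵀPB = [2 0; 0 1] + [16.3125 -3.3750; -3.3750 1.2500] = [18.3125 -3.3750; -3.3750 2.2500]
BᵀPA = [15.1875 -19.1250; -2.6250 2.7500]
K = S⁻¹·BᵀPA = [0.8491 -1.1321; 0.1069 -0.4759]
A−BK = [-0.8333 1.9444; -0.9686 1.9581]
AᵀP(A−BK) = [2.0106 -2.9933; -2.9933 4.7203]
P' = Q + AᵀP(A−BK) = [12.0106 1.5067; 1.5067 6.9703]
tr(P') = 18.9809


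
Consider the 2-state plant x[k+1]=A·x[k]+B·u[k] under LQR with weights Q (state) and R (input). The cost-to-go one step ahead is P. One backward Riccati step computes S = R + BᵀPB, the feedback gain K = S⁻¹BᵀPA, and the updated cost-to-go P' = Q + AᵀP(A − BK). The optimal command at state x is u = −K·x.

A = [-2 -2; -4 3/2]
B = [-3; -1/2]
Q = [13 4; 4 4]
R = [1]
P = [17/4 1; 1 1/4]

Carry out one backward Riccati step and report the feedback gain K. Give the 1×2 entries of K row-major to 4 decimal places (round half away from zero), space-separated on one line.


BᵀP = [-13.2500 -3.1250]
S = R + BᵀPB = [1] + [41.3125] = [42.3125]
BᵀPA = [39.0000 21.8125]
K = S⁻¹·BᵀPA = [0.9217 0.5155]
A−BK = [0.7651 -0.4535; -3.5391 1.7578]
AᵀP(A−BK) = [1.0532 0.3951; 0.3951 0.3179]
P' = Q + AᵀP(A−BK) = [14.0532 4.3951; 4.3951 4.3179]
tr(P') = 18.3711

0.9217 0.5155


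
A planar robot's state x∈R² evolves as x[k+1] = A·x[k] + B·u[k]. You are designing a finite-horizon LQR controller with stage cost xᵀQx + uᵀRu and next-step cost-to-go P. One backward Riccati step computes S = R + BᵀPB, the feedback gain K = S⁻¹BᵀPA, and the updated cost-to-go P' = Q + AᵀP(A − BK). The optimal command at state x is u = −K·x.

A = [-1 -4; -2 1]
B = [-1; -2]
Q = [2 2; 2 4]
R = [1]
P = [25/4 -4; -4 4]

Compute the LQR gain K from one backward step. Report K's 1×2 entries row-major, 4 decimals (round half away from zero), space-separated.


BᵀP = [1.7500 -4.0000]
S = R + BᵀPB = [1] + [6.2500] = [7.2500]
BᵀPA = [6.2500 -11.0000]
K = S⁻¹·BᵀPA = [0.8621 -1.5172]
A−BK = [-0.1379 -5.5172; -0.2759 -2.0345]
AᵀP(A−BK) = [0.8621 -1.5172; -1.5172 119.3103]
P' = Q + AᵀP(A−BK) = [2.8621 0.4828; 0.4828 123.3103]
tr(P') = 126.1724

0.8621 -1.5172


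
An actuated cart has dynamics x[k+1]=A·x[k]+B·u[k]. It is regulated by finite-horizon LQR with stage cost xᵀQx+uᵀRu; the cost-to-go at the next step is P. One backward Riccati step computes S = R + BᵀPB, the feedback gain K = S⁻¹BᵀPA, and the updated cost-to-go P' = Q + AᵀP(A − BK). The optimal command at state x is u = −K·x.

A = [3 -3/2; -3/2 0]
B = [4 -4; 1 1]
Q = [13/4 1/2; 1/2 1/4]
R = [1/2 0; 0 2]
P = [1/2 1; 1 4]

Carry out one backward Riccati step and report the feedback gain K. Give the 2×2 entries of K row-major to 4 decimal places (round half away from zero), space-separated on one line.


-0.2804 -0.1963 -0.6869 0.1192

BᵀP = [3.0000 8.0000; -1.0000 0.0000]
S = R + BᵀPB = [1/2 0; 0 2] + [20.0000 -4.0000; -4.0000 4.0000] = [20.5000 -4.0000; -4.0000 6.0000]
BᵀPA = [-3.0000 -4.5000; -3.0000 1.5000]
K = S⁻¹·BᵀPA = [-0.2804 -0.1963; -0.6869 0.1192]
A−BK = [1.3738 -0.2383; -0.5327 0.0771]
AᵀP(A−BK) = [1.5981 -0.2313; -0.2313 0.0631]
P' = Q + AᵀP(A−BK) = [4.8481 0.2687; 0.2687 0.3131]
tr(P') = 5.1612


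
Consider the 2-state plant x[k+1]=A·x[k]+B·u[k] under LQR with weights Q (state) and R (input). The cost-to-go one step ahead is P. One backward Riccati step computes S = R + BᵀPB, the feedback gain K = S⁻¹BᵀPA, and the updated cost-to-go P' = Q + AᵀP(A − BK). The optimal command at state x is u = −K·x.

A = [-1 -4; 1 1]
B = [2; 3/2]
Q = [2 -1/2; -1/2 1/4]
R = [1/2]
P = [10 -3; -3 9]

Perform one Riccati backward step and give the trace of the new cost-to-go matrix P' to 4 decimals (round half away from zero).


BᵀP = [15.5000 7.5000]
S = R + BᵀPB = [1/2] + [42.2500] = [42.7500]
BᵀPA = [-8.0000 -54.5000]
K = S⁻¹·BᵀPA = [-0.1871 -1.2749]
A−BK = [-0.6257 -1.4503; 1.2807 2.9123]
AᵀP(A−BK) = [23.5029 53.8012; 53.8012 123.5205]
P' = Q + AᵀP(A−BK) = [25.5029 53.3012; 53.3012 123.7705]
tr(P') = 149.2734

149.2734


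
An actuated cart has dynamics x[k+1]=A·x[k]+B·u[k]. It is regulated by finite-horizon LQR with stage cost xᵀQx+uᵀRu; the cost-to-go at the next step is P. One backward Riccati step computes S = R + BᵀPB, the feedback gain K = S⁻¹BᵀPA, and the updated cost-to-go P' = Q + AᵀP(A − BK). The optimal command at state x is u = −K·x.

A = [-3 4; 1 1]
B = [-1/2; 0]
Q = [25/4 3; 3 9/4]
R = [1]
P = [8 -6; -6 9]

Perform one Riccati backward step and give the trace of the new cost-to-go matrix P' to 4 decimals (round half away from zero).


BᵀP = [-4.0000 3.0000]
S = R + BᵀPB = [1] + [2.0000] = [3.0000]
BᵀPA = [15.0000 -13.0000]
K = S⁻¹·BᵀPA = [5.0000 -4.3333]
A−BK = [-0.5000 1.8333; 1.0000 1.0000]
AᵀP(A−BK) = [42.0000 -28.0000; -28.0000 32.6667]
P' = Q + AᵀP(A−BK) = [48.2500 -25.0000; -25.0000 34.9167]
tr(P') = 83.1667

83.1667


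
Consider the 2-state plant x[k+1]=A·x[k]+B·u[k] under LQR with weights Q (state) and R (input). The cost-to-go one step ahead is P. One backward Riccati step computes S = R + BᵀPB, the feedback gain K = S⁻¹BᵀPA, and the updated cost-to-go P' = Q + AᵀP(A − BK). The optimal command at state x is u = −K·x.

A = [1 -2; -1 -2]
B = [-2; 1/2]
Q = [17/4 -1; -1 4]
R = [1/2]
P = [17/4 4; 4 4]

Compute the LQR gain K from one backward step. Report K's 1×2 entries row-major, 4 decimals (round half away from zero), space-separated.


-0.0476 2.3810

BᵀP = [-6.5000 -6.0000]
S = R + BᵀPB = [1/2] + [10.0000] = [10.5000]
BᵀPA = [-0.5000 25.0000]
K = S⁻¹·BᵀPA = [-0.0476 2.3810]
A−BK = [0.9048 2.7619; -0.9762 -3.1905]
AᵀP(A−BK) = [0.2262 0.6905; 0.6905 5.4762]
P' = Q + AᵀP(A−BK) = [4.4762 -0.3095; -0.3095 9.4762]
tr(P') = 13.9524


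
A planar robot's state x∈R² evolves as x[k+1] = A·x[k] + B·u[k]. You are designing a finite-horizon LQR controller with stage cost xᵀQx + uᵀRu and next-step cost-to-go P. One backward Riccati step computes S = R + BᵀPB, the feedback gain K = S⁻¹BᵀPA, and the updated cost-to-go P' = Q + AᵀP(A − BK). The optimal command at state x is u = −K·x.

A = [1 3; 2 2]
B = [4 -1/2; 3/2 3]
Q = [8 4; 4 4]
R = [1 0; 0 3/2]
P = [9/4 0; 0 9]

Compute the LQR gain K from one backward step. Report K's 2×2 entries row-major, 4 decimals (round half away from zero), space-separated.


BᵀP = [9.0000 13.5000; -1.1250 27.0000]
S = R + BᵀPB = [1 0; 0 3/2] + [56.2500 36.0000; 36.0000 81.5625] = [57.2500 36.0000; 36.0000 83.0625]
BᵀPA = [36.0000 54.0000; 52.8750 50.6250]
K = S⁻¹·BᵀPA = [0.3142 0.7698; 0.5004 0.2759]
A−BK = [-0.0064 0.0589; 0.0275 0.0178]
AᵀP(A−BK) = [0.4812 0.4524; 0.4524 0.7173]
P' = Q + AᵀP(A−BK) = [8.4812 4.4524; 4.4524 4.7173]
tr(P') = 13.1986

0.3142 0.7698 0.5004 0.2759


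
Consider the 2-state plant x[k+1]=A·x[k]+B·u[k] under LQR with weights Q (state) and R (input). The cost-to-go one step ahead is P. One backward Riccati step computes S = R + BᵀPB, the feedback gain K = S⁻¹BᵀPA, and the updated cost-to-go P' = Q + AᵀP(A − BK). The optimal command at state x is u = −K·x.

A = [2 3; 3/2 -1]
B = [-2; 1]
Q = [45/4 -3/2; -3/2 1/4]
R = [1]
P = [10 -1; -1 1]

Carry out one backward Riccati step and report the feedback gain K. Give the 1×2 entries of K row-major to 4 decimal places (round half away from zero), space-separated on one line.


BᵀP = [-21.0000 3.0000]
S = R + BᵀPB = [1] + [45.0000] = [46.0000]
BᵀPA = [-37.5000 -66.0000]
K = S⁻¹·BᵀPA = [-0.8152 -1.4348]
A−BK = [0.3696 0.1304; 2.3152 0.4348]
AᵀP(A−BK) = [5.6793 2.1957; 2.1957 2.3043]
P' = Q + AᵀP(A−BK) = [16.9293 0.6957; 0.6957 2.5543]
tr(P') = 19.4837

-0.8152 -1.4348


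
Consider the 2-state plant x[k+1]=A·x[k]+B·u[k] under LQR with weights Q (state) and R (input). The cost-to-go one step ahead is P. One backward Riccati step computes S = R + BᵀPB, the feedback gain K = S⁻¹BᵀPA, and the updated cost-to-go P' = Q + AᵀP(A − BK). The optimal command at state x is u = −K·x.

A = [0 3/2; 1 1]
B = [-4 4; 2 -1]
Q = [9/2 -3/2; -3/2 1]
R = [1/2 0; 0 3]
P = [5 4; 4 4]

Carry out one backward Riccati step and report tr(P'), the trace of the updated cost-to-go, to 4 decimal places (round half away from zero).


BᵀP = [-12.0000 -8.0000; 16.0000 12.0000]
S = R + BᵀPB = [1/2 0; 0 3] + [32.0000 -40.0000; -40.0000 52.0000] = [32.5000 -40.0000; -40.0000 55.0000]
BᵀPA = [-8.0000 -26.0000; 12.0000 36.0000]
K = S⁻¹·BᵀPA = [0.2133 0.0533; 0.3733 0.6933]
A−BK = [-0.6400 -1.0600; 0.9467 1.5867]
AᵀP(A−BK) = [1.2267 2.1067; 2.1067 3.6767]
P' = Q + AᵀP(A−BK) = [5.7267 0.6067; 0.6067 4.6767]
tr(P') = 10.4033

10.4033
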